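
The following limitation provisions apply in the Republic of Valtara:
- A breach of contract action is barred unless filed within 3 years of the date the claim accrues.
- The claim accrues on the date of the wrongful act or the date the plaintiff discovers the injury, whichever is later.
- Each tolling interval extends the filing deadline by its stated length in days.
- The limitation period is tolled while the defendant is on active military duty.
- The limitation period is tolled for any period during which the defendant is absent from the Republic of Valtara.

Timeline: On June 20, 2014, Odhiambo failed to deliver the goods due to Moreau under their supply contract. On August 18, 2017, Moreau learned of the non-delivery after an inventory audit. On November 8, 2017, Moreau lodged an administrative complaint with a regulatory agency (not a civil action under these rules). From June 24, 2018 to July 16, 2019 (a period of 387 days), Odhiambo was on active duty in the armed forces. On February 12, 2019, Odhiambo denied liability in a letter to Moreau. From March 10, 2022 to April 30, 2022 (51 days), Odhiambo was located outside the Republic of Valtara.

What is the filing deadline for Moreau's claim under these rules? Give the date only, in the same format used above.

Taking the later of the act (June 20, 2014) and discovery (August 18, 2017), the claim accrued on August 18, 2017.
The untolled deadline — 3 years after August 18, 2017 — is August 18, 2020.
Because the defendant's active military service ran from June 24, 2018 to July 16, 2019, the deadline is extended by 387 days to September 9, 2021.
The defendant's absence from the jurisdiction starting March 10, 2022 came too late — the period had run on September 9, 2021 — and so does not extend the deadline.
The other events in the timeline have no effect on the limitation period under the stated rules.

September 9, 2021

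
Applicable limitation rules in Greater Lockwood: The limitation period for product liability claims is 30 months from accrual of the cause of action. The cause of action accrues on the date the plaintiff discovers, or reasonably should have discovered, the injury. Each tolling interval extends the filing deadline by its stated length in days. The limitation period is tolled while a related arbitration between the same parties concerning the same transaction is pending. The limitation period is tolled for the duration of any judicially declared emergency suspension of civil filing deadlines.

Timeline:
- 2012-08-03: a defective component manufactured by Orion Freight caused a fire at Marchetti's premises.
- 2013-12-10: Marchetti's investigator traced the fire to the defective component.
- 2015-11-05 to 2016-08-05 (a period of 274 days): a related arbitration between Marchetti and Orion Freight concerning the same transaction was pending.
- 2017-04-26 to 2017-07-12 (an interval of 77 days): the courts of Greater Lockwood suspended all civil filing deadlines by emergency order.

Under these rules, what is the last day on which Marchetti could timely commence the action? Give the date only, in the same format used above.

Accrual is tied to discovery, so the period began on 2013-12-10 rather than on 2012-08-03 when the act occurred.
30 months from 2013-12-10 is 2016-06-10.
The period was tolled for 274 days by the pending related arbitration (2015-11-05 to 2016-08-05), pushing the deadline to 2017-03-11.
The emergency suspension of filing deadlines from 2017-04-26 to 2017-07-12 began after the period had already run on 2017-03-11, so it has no tolling effect.

2017-03-11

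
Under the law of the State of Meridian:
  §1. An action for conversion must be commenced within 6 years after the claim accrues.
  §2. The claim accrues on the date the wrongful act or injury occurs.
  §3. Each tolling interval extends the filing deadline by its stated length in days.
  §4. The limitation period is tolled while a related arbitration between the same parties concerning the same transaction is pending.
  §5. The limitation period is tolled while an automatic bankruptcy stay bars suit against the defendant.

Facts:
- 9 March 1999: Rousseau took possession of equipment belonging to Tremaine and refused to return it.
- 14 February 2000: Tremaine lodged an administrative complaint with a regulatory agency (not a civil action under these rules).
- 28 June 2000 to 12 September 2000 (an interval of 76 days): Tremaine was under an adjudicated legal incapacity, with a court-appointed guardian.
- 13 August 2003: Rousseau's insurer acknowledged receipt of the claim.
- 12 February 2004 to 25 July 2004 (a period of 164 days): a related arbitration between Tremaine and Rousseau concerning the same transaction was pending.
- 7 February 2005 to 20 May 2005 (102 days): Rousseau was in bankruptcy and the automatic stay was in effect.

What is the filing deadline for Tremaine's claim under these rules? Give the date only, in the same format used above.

The limitation period began to run on 9 March 1999.
6 years from 9 March 1999 is 9 March 2005.
The pending related arbitration from 12 February 2004 to 25 July 2004 tolled the period for 164 days, extending the deadline to 20 August 2005.
The automatic bankruptcy stay from 7 February 2005 to 20 May 2005 tolled the period for 102 days, extending the deadline to 30 November 2005.
Although the plaintiff's incapacity ran from 28 June 2000 to 12 September 2000, the stated rules do not make that a tolling event, so it is disregarded.
Nothing else in the chronology tolls or restarts the period.

30 November 2005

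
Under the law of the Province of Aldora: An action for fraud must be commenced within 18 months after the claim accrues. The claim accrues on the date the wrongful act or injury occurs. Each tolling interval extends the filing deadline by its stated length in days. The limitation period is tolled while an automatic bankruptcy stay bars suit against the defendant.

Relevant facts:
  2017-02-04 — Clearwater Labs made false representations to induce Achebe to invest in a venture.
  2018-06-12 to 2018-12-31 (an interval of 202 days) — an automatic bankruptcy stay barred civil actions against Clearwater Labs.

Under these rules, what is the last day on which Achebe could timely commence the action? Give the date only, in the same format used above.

2019-02-22

The claim accrued on 2017-02-04, the date of the act.
The untolled deadline — 18 months after 2017-02-04 — is 2018-08-04.
The automatic bankruptcy stay from 2018-06-12 to 2018-12-31 tolled the period for 202 days, extending the deadline to 2019-02-22.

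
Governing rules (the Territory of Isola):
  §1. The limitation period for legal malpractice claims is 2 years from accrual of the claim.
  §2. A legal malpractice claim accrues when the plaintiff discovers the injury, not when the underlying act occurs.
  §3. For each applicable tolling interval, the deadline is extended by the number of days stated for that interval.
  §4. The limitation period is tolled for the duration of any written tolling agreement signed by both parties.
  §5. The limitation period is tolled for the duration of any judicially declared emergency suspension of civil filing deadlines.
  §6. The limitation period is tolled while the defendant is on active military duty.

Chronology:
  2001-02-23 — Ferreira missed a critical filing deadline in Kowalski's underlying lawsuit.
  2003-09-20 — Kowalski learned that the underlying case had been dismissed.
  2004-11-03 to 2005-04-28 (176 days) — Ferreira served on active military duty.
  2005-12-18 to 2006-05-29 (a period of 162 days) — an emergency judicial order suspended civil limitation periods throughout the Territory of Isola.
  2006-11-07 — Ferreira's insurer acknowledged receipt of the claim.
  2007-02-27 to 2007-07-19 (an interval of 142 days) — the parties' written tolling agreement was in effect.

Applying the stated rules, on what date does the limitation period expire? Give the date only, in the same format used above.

Under the discovery rule, the claim accrued on 2003-09-20, when Kowalski discovered the injury — not on the 2001-02-23 date of the underlying act.
Adding the 2 years base period to 2003-09-20 gives a deadline of 2005-09-20, before any tolling.
The period was tolled for 176 days by the defendant's active military service (2004-11-03 to 2005-04-28), pushing the deadline to 2006-03-15.
Because the emergency suspension of filing deadlines ran from 2005-12-18 to 2006-05-29, the deadline is extended by 162 days to 2006-08-24.
The written tolling agreement starting 2007-02-27 came too late — the period had run on 2006-08-24 — and so does not extend the deadline.
None of the other events listed affects the running of the period under the stated rules.

2006-08-24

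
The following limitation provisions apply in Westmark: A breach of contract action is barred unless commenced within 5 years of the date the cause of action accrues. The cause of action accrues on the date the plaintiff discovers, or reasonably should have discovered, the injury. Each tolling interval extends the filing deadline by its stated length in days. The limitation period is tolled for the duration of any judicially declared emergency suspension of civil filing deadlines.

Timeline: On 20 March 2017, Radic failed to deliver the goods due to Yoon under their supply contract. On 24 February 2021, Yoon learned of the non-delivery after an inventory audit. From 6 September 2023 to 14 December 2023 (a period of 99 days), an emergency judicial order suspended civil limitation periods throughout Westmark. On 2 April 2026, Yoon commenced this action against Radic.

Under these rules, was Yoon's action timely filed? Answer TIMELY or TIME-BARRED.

TIMELY

Under the discovery rule, the claim accrued on 24 February 2021, when Yoon discovered the injury — not on the 20 March 2017 date of the underlying act.
5 years from 24 February 2021 is 24 February 2026.
The emergency suspension of filing deadlines from 6 September 2023 to 14 December 2023 tolled the period for 99 days, extending the deadline to 3 June 2026.
The 2 April 2026 filing precedes the 3 June 2026 deadline; the claim is timely.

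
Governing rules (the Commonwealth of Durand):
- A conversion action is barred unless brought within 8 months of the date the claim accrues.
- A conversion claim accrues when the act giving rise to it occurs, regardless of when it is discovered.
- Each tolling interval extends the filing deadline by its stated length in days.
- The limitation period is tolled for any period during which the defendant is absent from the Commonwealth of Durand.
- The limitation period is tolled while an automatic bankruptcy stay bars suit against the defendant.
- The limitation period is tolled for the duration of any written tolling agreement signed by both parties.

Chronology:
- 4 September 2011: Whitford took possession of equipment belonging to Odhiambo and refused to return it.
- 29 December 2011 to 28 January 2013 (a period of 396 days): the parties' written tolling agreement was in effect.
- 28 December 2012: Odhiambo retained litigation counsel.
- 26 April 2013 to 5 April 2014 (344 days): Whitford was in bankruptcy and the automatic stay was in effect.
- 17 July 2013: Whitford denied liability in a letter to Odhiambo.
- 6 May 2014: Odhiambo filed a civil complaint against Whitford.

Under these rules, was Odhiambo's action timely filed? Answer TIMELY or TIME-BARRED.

The claim accrued on 4 September 2011, when the wrongful act occurred.
8 months from 4 September 2011 is 4 May 2012.
The written tolling agreement from 29 December 2011 to 28 January 2013 tolled the period for 396 days, extending the deadline to 4 June 2013.
The period was tolled for 344 days by the automatic bankruptcy stay (26 April 2013 to 5 April 2014), pushing the deadline to 14 May 2014.
The other events in the timeline have no effect on the limitation period under the stated rules.
The 6 May 2014 filing precedes the 14 May 2014 deadline; the claim is timely.

TIMELY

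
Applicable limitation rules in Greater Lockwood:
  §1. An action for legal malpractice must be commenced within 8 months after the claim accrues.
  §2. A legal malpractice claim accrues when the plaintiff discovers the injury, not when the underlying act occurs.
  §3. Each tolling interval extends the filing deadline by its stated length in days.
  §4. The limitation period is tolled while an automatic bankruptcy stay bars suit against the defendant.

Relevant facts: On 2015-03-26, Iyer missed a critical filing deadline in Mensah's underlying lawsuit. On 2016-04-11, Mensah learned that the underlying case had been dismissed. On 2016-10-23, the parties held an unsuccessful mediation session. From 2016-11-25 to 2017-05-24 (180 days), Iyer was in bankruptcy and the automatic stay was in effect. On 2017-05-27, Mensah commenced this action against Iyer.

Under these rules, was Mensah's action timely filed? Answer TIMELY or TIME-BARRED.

TIMELY

Under the discovery rule, the claim accrued on 2016-04-11, when Mensah discovered the injury — not on the 2015-03-26 date of the underlying act.
Adding the 8 months base period to 2016-04-11 gives a deadline of 2016-12-11, before any tolling.
Because the automatic bankruptcy stay ran from 2016-11-25 to 2017-05-24, the deadline is extended by 180 days to 2017-06-09.
None of the other events listed affects the running of the period under the stated rules.
The 2017-05-27 filing precedes the 2017-06-09 deadline; the claim is timely.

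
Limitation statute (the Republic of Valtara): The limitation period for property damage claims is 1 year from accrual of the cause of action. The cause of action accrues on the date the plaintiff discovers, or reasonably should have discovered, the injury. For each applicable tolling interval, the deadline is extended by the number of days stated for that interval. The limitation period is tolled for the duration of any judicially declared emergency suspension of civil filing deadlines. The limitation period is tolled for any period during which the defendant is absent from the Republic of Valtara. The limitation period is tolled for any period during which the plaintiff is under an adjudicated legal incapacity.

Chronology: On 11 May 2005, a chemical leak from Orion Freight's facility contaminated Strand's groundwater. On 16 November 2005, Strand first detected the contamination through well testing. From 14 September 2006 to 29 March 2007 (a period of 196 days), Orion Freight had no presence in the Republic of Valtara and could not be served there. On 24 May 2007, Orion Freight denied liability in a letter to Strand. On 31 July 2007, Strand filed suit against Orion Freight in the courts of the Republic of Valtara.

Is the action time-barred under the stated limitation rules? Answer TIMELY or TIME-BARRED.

TIME-BARRED

Accrual is tied to discovery, so the period began on 16 November 2005 rather than on 11 May 2005 when the act occurred.
1 year from 16 November 2005 is 16 November 2006.
The period was tolled for 196 days by the defendant's absence from the jurisdiction (14 September 2006 to 29 March 2007), pushing the deadline to 31 May 2007.
Nothing else in the chronology tolls or restarts the period.
Filing on 31 July 2007 missed the 31 May 2007 deadline — the action is time-barred.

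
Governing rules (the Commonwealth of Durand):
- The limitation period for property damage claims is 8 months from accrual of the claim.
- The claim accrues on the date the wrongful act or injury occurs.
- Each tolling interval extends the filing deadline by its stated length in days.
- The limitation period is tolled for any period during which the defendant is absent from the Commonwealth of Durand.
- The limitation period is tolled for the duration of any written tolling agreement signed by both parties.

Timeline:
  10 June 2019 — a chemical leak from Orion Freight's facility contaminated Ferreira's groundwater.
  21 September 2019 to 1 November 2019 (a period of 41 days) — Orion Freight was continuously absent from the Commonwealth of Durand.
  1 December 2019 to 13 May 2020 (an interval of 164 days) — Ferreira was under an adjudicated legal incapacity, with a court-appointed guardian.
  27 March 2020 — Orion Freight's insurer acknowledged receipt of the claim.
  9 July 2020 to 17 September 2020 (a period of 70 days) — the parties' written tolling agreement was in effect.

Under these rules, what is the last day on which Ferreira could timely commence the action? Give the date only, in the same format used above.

22 March 2020

The claim accrued on 10 June 2019, when the wrongful act occurred.
The untolled deadline — 8 months after 10 June 2019 — is 10 February 2020.
The defendant's absence from the jurisdiction from 21 September 2019 to 1 November 2019 tolled the period for 41 days, extending the deadline to 22 March 2020.
By the time the written tolling agreement began on 9 July 2020, the limitation period had already expired on 22 March 2020; that interval cannot revive it.
No stated provision tolls the period for the plaintiff's incapacity, so the interval from 1 December 2019 to 13 May 2020 has no effect on the deadline.
None of the other events listed affects the running of the period under the stated rules.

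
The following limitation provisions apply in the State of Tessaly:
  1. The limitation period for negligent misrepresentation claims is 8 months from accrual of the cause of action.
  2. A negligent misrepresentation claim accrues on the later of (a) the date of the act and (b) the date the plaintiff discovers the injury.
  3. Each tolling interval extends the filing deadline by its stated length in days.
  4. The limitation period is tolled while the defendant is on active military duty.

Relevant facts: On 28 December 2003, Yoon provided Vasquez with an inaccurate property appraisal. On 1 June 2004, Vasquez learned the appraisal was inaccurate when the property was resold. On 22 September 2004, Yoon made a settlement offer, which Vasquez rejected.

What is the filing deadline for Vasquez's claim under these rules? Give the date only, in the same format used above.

Taking the later of the act (28 December 2003) and discovery (1 June 2004), the claim accrued on 1 June 2004.
8 months from 1 June 2004 is 1 February 2005.
The other events in the timeline have no effect on the limitation period under the stated rules.

1 February 2005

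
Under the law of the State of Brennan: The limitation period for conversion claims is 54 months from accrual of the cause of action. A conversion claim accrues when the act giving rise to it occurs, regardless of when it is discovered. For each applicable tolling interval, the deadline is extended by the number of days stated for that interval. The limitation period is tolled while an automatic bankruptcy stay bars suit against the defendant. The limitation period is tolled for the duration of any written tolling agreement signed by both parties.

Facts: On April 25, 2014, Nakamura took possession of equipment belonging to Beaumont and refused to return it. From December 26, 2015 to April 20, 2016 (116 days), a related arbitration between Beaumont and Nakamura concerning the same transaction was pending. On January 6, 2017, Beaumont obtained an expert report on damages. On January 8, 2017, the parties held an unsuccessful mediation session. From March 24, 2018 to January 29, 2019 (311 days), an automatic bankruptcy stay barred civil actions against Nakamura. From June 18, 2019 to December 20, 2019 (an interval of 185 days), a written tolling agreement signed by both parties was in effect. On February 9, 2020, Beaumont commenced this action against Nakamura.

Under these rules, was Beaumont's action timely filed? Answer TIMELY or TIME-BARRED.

The claim accrued on April 25, 2014, when the wrongful act occurred.
Adding the 54 months base period to April 25, 2014 gives a deadline of October 25, 2018, before any tolling.
The automatic bankruptcy stay from March 24, 2018 to January 29, 2019 tolled the period for 311 days, extending the deadline to September 1, 2019.
Because the written tolling agreement ran from June 18, 2019 to December 20, 2019, the deadline is extended by 185 days to March 4, 2020.
No stated provision tolls the period for a pending arbitration, so the interval from December 26, 2015 to April 20, 2016 has no effect on the deadline.
None of the other events listed affects the running of the period under the stated rules.
Filing on February 9, 2020 beat the March 4, 2020 deadline — the action is timely.

TIMELY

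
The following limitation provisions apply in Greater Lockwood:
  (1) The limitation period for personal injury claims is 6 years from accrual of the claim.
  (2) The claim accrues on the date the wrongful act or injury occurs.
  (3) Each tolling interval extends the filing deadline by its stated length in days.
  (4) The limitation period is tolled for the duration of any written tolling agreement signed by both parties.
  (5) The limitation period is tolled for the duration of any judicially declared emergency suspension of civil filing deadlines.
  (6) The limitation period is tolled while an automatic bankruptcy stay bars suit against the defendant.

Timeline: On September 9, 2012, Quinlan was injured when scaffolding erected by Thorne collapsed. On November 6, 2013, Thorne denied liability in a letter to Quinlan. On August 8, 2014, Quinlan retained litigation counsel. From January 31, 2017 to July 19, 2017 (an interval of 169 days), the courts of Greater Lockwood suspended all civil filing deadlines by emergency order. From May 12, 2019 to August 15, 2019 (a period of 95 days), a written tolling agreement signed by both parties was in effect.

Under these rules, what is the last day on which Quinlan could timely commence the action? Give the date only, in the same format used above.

February 25, 2019

The limitation period began to run on September 9, 2012.
The untolled deadline — 6 years after September 9, 2012 — is September 9, 2018.
The emergency suspension of filing deadlines from January 31, 2017 to July 19, 2017 tolled the period for 169 days, extending the deadline to February 25, 2019.
The written tolling agreement from May 12, 2019 to August 15, 2019 began after the period had already run on February 25, 2019, so it has no tolling effect.
The other events in the timeline have no effect on the limitation period under the stated rules.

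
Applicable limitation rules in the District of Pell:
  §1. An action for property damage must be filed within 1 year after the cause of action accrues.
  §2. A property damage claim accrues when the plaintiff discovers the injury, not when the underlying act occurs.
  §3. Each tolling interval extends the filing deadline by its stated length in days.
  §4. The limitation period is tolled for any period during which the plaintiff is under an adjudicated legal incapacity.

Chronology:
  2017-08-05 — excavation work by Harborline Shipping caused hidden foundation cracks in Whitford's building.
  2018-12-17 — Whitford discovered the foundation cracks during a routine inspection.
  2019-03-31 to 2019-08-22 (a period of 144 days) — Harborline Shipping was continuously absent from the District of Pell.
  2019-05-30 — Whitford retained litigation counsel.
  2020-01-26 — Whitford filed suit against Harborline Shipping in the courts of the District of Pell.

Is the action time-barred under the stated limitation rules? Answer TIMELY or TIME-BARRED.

TIME-BARRED

Accrual is tied to discovery, so the period began on 2018-12-17 rather than on 2017-08-05 when the act occurred.
Adding the 1 year base period to 2018-12-17 gives a deadline of 2019-12-17, before any tolling.
No stated provision tolls the period for the defendant's absence, so the interval from 2019-03-31 to 2019-08-22 has no effect on the deadline.
Nothing else in the chronology tolls or restarts the period.
Filing on 2020-01-26 missed the 2019-12-17 deadline — the action is time-barred.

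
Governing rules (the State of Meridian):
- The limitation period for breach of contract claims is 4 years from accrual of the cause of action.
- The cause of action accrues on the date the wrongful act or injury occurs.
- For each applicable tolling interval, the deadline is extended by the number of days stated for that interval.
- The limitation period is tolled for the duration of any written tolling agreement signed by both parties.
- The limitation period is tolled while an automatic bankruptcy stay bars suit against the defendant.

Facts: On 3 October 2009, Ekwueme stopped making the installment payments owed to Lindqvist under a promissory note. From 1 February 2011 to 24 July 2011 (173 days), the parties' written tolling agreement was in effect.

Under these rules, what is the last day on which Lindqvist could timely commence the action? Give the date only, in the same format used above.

The claim accrued on 3 October 2009, when the wrongful act occurred.
The untolled deadline — 4 years after 3 October 2009 — is 3 October 2013.
Because the written tolling agreement ran from 1 February 2011 to 24 July 2011, the deadline is extended by 173 days to 25 March 2014.

25 March 2014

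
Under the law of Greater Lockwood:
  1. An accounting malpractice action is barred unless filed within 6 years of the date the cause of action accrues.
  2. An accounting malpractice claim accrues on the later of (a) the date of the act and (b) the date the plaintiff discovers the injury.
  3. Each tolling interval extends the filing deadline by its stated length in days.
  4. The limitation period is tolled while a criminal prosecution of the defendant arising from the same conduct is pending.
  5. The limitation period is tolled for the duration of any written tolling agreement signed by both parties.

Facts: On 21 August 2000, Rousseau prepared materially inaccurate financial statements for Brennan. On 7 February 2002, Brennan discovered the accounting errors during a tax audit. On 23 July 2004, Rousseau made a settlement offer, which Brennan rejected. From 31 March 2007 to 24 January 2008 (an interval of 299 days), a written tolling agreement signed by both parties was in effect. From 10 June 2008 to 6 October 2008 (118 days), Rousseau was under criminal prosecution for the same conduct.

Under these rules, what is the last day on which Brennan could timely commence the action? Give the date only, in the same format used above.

The claim accrued on 7 February 2002 — the later of the 21 August 2000 act and the 7 February 2002 discovery.
6 years from 7 February 2002 is 7 February 2008.
Because the written tolling agreement ran from 31 March 2007 to 24 January 2008, the deadline is extended by 299 days to 2 December 2008.
The period was tolled for 118 days by the pending criminal prosecution (10 June 2008 to 6 October 2008), pushing the deadline to 30 March 2009.
The other events in the timeline have no effect on the limitation period under the stated rules.

30 March 2009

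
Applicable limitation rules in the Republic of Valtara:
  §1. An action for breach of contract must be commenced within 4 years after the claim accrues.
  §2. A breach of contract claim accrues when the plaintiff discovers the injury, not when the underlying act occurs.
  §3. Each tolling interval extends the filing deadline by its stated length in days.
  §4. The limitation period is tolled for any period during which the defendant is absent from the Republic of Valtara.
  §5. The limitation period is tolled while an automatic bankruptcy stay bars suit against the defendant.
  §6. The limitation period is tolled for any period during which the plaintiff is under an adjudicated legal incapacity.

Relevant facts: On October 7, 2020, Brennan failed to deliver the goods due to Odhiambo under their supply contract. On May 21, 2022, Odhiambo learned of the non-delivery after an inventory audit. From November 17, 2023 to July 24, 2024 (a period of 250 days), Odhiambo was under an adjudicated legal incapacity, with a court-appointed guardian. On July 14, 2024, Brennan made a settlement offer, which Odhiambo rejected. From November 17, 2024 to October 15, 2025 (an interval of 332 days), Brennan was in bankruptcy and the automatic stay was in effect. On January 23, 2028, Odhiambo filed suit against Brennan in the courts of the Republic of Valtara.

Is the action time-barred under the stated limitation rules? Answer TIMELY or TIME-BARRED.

Accrual is tied to discovery, so the period began on May 21, 2022 rather than on October 7, 2020 when the act occurred.
4 years from May 21, 2022 is May 21, 2026.
The period was tolled for 250 days by the plaintiff's legal incapacity (November 17, 2023 to July 24, 2024), pushing the deadline to January 26, 2027.
The automatic bankruptcy stay from November 17, 2024 to October 15, 2025 tolled the period for 332 days, extending the deadline to December 24, 2027.
Nothing else in the chronology tolls or restarts the period.
Odhiambo filed on January 23, 2028, after the December 24, 2027 deadline, so the action is time-barred.

TIME-BARRED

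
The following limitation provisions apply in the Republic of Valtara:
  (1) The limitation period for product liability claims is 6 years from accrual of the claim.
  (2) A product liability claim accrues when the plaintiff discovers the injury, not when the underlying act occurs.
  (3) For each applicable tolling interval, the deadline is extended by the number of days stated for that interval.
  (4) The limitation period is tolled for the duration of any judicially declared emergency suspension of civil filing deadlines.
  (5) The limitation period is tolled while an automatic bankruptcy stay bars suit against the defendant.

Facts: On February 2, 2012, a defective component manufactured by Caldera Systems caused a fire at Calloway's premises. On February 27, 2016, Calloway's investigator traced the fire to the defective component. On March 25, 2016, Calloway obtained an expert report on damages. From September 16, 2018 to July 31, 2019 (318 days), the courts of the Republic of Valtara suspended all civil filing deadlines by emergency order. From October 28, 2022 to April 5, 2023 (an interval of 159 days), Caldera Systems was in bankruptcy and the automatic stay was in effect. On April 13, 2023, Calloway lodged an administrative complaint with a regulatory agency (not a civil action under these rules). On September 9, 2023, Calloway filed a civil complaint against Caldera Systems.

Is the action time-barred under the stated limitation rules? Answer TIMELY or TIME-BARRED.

TIME-BARRED

Accrual is tied to discovery, so the period began on February 27, 2016 rather than on February 2, 2012 when the act occurred.
Adding the 6 years base period to February 27, 2016 gives a deadline of February 27, 2022, before any tolling.
The emergency suspension of filing deadlines from September 16, 2018 to July 31, 2019 tolled the period for 318 days, extending the deadline to January 11, 2023.
The automatic bankruptcy stay from October 28, 2022 to April 5, 2023 tolled the period for 159 days, extending the deadline to June 19, 2023.
Nothing else in the chronology tolls or restarts the period.
Calloway filed on September 9, 2023, after the June 19, 2023 deadline, so the action is time-barred.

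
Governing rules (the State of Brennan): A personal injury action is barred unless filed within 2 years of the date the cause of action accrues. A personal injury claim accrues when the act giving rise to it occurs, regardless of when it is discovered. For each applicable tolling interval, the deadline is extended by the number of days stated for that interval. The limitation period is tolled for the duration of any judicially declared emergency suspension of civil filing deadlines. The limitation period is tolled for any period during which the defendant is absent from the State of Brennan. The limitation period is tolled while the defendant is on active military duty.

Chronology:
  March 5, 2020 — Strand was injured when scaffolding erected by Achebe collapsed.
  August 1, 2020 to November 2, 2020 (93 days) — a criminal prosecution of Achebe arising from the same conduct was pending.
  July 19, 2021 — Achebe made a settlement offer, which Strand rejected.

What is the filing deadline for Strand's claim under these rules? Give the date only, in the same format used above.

The claim accrued on March 5, 2020, when the wrongful act occurred.
The untolled deadline — 2 years after March 5, 2020 — is March 5, 2022.
No stated provision tolls the period for a criminal prosecution, so the interval from August 1, 2020 to November 2, 2020 has no effect on the deadline.
None of the other events listed affects the running of the period under the stated rules.

March 5, 2022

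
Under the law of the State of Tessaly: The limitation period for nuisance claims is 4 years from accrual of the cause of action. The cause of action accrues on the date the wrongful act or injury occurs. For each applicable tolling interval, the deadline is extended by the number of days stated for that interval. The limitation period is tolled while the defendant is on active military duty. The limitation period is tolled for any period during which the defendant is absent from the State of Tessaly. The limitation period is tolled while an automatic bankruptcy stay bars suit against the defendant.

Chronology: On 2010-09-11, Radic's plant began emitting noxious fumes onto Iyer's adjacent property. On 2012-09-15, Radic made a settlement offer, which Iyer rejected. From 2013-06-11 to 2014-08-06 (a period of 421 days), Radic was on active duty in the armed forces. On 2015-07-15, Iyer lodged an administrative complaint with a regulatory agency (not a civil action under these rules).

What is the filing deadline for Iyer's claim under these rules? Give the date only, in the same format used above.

The limitation period began to run on 2010-09-11.
Adding the 4 years base period to 2010-09-11 gives a deadline of 2014-09-11, before any tolling.
The period was tolled for 421 days by the defendant's active military service (2013-06-11 to 2014-08-06), pushing the deadline to 2015-11-06.
The other events in the timeline have no effect on the limitation period under the stated rules.

2015-11-06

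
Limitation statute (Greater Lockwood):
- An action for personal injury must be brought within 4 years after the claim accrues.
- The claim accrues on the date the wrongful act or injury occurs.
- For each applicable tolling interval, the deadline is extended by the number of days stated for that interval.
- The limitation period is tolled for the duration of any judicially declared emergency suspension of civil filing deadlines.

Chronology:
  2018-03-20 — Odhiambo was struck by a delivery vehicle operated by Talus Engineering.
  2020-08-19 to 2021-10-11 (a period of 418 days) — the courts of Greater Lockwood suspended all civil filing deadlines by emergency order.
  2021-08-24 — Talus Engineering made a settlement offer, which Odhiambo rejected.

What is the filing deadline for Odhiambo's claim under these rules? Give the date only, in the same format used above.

2023-05-12

The limitation period began to run on 2018-03-20.
The untolled deadline — 4 years after 2018-03-20 — is 2022-03-20.
The emergency suspension of filing deadlines from 2020-08-19 to 2021-10-11 tolled the period for 418 days, extending the deadline to 2023-05-12.
Nothing else in the chronology tolls or restarts the period.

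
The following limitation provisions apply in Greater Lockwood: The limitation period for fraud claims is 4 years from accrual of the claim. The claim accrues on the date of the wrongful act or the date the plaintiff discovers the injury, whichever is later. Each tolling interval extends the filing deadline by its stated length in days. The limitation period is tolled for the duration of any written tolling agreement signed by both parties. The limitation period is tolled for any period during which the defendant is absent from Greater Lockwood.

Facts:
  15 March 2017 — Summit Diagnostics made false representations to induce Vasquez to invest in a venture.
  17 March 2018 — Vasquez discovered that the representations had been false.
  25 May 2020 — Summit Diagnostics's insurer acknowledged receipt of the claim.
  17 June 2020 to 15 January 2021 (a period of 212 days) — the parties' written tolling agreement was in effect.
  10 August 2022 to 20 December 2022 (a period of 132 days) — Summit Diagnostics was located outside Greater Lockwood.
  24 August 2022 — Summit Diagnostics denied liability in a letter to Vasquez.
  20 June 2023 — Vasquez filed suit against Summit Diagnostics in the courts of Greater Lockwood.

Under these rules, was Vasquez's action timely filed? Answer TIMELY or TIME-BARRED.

Taking the later of the act (15 March 2017) and discovery (17 March 2018), the claim accrued on 17 March 2018.
The untolled deadline — 4 years after 17 March 2018 — is 17 March 2022.
Because the written tolling agreement ran from 17 June 2020 to 15 January 2021, the deadline is extended by 212 days to 15 October 2022.
The defendant's absence from the jurisdiction from 10 August 2022 to 20 December 2022 tolled the period for 132 days, extending the deadline to 24 February 2023.
None of the other events listed affects the running of the period under the stated rules.
The 20 June 2023 filing falls after the 24 February 2023 deadline; the claim is time-barred.

TIME-BARRED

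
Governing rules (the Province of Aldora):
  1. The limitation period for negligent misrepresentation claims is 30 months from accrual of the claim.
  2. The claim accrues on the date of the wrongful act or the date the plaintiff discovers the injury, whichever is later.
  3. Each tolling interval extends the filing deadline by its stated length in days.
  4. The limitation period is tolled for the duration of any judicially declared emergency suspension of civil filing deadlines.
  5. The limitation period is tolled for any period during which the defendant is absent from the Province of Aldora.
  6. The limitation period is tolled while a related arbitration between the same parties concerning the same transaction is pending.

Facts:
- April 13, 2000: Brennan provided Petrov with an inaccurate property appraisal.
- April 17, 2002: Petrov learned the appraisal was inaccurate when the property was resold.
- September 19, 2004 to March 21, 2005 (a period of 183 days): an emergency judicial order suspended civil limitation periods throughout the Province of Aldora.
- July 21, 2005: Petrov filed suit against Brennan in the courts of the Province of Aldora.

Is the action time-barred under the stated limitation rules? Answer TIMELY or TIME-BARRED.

The claim accrued on April 17, 2002 — the later of the April 13, 2000 act and the April 17, 2002 discovery.
The untolled deadline — 30 months after April 17, 2002 — is October 17, 2004.
The period was tolled for 183 days by the emergency suspension of filing deadlines (September 19, 2004 to March 21, 2005), pushing the deadline to April 18, 2005.
The July 21, 2005 filing falls after the April 18, 2005 deadline; the claim is time-barred.

TIME-BARRED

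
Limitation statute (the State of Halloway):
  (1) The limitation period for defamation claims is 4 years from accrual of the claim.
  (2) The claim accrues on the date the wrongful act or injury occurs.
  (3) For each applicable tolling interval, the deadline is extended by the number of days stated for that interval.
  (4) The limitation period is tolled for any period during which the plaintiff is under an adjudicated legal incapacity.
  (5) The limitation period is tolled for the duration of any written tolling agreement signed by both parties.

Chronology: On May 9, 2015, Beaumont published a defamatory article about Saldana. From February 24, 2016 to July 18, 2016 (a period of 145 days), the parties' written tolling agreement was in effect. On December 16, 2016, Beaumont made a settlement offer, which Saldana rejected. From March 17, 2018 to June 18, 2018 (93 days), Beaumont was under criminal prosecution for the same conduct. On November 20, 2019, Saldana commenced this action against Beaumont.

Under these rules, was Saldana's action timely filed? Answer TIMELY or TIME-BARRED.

The limitation period began to run on May 9, 2015.
4 years from May 9, 2015 is May 9, 2019.
The period was tolled for 145 days by the written tolling agreement (February 24, 2016 to July 18, 2016), pushing the deadline to October 1, 2019.
Although a criminal prosecution ran from March 17, 2018 to June 18, 2018, the stated rules do not make that a tolling event, so it is disregarded.
None of the other events listed affects the running of the period under the stated rules.
Saldana filed on November 20, 2019, after the October 1, 2019 deadline, so the action is time-barred.

TIME-BARRED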